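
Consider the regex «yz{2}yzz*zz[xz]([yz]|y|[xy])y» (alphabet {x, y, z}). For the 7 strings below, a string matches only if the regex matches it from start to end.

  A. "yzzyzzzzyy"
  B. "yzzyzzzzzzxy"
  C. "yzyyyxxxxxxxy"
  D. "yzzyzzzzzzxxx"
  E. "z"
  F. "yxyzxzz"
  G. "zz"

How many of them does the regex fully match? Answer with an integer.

A → match
B → match
C → no match
D → no match — must end with "y"
E → no match — must start with "yz"
F → no match — must start with "yz"
G → no match — must start with "yz"
Total matched: 2

2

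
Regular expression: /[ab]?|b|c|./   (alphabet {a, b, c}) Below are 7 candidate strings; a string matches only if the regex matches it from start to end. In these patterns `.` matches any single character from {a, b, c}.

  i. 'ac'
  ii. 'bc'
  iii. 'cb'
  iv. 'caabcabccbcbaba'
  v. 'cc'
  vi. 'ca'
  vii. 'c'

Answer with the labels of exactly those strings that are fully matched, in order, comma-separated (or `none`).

vii

i. 'ac' → no match
ii. 'bc' → no match
iii. 'cb' → no match
iv → no match
v. 'cc' → no match
vi. 'ca' → no match
vii. 'c' → match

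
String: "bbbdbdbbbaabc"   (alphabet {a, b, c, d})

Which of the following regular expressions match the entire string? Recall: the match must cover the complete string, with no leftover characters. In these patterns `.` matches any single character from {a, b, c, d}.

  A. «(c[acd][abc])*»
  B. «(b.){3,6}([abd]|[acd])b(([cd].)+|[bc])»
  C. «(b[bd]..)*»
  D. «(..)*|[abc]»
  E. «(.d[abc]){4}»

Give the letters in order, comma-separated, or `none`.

B

A → no match
B → match
C → no match
D → no match
E → no match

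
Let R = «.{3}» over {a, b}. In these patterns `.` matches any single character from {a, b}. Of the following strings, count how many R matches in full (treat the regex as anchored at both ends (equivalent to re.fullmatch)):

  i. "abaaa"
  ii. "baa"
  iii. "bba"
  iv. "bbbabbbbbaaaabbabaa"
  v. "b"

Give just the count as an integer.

i → no match
ii → match
iii → match
iv → no match
v → no match
Total matched: 2

2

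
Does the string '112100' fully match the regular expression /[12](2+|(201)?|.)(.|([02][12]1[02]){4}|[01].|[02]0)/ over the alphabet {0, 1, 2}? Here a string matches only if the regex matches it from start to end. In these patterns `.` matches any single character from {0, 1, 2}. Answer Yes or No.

No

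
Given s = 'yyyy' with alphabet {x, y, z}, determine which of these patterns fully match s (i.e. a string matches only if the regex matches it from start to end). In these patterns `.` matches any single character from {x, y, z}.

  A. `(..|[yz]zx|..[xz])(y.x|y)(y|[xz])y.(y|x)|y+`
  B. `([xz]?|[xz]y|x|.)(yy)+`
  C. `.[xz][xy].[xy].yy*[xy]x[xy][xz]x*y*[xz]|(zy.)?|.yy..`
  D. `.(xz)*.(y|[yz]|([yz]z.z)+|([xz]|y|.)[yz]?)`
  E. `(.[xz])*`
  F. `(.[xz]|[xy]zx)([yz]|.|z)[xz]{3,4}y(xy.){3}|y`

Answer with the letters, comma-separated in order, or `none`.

A → match
B → match
C → no match
D → match
E → no match
F → no match

A, B, D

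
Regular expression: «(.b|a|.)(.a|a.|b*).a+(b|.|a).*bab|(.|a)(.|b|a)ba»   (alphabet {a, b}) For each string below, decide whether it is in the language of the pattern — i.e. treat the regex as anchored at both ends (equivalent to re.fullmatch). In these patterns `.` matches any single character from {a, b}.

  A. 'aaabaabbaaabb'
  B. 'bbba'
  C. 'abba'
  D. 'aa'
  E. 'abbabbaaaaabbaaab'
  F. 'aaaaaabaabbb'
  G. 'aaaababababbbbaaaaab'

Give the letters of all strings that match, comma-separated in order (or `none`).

A → no match
B → match
C → match
D → no match
E → no match
F → no match
G → no match

B, C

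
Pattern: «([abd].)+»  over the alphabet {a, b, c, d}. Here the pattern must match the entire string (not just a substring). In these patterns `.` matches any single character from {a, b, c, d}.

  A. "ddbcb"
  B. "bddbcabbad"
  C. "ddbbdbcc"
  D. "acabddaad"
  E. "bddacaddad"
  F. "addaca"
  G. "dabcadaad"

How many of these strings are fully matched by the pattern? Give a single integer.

0

A → no match
B → no match
C → no match
D → no match
E → no match
F → no match
G → no match
Total matched: 0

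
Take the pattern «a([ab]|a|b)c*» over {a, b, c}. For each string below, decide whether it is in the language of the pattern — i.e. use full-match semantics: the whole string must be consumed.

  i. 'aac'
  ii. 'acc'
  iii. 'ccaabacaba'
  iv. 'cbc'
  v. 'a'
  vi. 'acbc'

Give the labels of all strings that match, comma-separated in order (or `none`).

i → match
ii → no match
iii → no match — must start with 'a'
iv → no match — must start with 'a'
v → no match
vi → no match

i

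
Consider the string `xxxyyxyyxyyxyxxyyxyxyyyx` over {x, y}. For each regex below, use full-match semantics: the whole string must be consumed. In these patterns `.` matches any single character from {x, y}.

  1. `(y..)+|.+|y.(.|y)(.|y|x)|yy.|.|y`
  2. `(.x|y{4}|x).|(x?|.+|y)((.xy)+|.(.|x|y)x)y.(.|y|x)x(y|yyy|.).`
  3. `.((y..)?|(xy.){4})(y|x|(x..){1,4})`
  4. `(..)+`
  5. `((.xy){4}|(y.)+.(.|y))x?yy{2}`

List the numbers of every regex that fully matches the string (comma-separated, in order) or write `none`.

1 → match
2 → match
3 → no match
4 → match
5 → no match — must end with `y`

1, 2, 4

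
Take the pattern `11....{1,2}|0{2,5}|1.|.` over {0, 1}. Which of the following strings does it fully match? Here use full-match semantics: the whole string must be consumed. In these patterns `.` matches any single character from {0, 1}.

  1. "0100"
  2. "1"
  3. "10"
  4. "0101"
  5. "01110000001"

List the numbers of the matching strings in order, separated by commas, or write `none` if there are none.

2, 3

1 → no match
2 → match
3 → match
4 → no match
5 → no match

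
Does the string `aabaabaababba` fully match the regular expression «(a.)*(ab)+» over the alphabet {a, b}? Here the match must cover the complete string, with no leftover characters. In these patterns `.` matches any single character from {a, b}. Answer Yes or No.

No

Every match must end with `ab`, but `aabaabaababba` does not.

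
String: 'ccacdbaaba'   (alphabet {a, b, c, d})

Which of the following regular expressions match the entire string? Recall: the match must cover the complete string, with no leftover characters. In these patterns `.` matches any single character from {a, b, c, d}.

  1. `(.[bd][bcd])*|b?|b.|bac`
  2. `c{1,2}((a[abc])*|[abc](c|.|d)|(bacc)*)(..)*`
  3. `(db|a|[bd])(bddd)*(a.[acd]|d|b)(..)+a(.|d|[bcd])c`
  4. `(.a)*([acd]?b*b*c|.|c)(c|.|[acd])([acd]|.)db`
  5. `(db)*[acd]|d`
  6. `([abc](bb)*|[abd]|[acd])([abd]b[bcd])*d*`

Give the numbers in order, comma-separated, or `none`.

2

1 → no match
2 → match
3 → no match — must end with 'c'
4 → no match — must end with 'db'
5 → no match
6 → no match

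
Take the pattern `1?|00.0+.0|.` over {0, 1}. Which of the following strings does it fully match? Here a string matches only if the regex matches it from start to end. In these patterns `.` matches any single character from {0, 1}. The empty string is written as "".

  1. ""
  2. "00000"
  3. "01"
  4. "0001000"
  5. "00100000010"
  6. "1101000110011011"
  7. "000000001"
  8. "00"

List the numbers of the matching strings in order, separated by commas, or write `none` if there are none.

1, 5

1. "" → match
2. "00000" → no match
3. "01" → no match
4. "0001000" → no match
5. "00100000010" → match
6 → no match
7. "000000001" → no match
8. "00" → no match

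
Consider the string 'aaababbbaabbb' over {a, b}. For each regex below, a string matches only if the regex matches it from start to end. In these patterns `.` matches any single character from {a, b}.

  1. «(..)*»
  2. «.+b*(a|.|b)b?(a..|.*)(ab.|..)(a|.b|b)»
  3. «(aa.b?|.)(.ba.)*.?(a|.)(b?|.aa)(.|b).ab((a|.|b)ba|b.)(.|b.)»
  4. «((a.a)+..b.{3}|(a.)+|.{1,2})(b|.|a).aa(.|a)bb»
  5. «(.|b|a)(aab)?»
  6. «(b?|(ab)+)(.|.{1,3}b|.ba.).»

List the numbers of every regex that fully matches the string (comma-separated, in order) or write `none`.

1 → no match
2 → match
3 → no match
4 → match
5 → no match
6 → no match

2, 4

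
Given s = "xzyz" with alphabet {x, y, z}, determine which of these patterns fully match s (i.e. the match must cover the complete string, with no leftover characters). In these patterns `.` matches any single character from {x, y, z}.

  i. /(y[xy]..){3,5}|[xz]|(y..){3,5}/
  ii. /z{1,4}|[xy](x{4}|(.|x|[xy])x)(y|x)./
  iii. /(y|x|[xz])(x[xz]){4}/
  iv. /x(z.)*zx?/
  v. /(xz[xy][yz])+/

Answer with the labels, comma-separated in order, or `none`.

i → no match
ii → no match
iii → no match
iv → match
v → match

iv, v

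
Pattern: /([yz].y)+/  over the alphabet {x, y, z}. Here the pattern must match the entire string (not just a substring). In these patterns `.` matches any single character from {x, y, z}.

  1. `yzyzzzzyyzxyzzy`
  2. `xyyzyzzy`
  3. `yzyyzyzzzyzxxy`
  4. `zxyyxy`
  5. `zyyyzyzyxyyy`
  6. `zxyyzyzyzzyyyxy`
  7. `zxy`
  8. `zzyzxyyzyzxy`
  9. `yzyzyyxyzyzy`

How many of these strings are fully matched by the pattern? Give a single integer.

3

1 → no match
2 → no match
3 → no match
4 → match
5 → no match
6 → no match
7 → match
8 → match
9 → no match
Total matched: 3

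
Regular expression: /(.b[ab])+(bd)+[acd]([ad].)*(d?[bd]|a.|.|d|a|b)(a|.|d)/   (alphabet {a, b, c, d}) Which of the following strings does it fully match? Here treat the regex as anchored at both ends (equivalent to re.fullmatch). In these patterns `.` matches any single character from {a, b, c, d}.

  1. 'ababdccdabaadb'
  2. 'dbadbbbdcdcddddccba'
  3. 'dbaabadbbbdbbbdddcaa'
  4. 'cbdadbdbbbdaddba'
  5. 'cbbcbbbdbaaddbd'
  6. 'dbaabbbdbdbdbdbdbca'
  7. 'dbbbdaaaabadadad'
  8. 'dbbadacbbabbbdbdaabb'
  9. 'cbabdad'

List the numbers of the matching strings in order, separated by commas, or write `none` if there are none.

7

1 → no match
2 → no match
3 → no match
4 → no match
5 → no match
6 → no match
7 → match
8 → no match
9. 'cbabdad' → no match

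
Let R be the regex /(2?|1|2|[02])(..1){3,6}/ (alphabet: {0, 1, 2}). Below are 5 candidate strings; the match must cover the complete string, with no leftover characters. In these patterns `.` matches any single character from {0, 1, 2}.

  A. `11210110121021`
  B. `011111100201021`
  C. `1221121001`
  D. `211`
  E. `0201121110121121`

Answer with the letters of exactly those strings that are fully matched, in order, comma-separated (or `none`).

A → no match
B → no match
C → match
D → no match
E → no match

C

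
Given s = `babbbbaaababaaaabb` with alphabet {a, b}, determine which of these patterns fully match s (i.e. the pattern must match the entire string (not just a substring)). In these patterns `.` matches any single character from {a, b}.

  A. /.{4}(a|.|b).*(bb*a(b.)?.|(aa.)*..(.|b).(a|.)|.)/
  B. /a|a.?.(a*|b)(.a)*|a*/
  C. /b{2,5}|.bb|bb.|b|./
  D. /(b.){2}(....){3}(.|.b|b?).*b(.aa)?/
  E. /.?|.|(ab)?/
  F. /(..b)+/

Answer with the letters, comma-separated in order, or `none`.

A, D

A → match
B → no match
C → no match
D → match
E → no match
F → no match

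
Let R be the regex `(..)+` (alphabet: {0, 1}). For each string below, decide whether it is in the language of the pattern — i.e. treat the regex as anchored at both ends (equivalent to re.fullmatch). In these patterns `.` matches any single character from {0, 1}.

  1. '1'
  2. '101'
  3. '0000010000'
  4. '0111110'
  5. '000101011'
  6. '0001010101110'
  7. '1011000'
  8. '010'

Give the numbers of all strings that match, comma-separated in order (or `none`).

1 → no match
2 → no match
3 → match
4 → no match
5 → no match
6 → no match
7 → no match
8 → no match

3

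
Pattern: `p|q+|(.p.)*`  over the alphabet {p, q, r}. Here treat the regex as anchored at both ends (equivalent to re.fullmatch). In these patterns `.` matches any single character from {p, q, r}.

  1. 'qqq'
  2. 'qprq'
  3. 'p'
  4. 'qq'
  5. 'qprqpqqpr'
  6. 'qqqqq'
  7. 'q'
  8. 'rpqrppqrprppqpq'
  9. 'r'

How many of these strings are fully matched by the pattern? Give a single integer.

1 → match
2 → no match
3 → match
4 → match
5 → match
6 → match
7 → match
8 → no match
9 → no match
Total matched: 6

6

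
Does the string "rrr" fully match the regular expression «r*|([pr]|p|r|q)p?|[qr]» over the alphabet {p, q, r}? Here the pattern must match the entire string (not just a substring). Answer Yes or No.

Yes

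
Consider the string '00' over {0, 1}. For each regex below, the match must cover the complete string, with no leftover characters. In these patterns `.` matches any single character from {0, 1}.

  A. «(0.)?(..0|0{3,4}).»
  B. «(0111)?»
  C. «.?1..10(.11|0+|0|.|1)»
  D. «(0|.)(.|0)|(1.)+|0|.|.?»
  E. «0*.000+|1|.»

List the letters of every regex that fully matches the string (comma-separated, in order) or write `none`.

A → no match
B → no match
C → no match
D → match
E → no match

D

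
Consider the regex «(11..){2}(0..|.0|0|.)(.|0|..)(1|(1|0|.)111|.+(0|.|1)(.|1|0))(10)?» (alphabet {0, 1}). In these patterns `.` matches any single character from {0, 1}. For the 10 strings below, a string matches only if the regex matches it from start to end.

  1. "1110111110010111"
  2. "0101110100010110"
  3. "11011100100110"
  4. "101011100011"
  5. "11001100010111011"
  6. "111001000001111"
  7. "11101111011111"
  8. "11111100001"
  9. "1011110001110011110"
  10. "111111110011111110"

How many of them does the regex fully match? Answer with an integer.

6

1 → match
2 → no match — must start with "11"
3 → match
4 → no match — must start with "11"
5 → match
6 → no match
7 → match
8 → match
9 → no match — must start with "11"
10 → match
Total matched: 6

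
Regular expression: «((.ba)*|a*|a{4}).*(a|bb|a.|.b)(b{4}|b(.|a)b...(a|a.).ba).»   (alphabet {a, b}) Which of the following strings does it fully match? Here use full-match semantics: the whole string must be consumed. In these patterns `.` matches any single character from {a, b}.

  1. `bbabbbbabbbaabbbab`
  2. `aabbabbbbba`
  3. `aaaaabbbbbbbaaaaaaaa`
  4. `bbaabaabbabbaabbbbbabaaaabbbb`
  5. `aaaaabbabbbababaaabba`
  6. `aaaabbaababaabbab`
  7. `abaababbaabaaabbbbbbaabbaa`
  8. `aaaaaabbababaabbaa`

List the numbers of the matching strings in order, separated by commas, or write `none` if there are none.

1, 2, 7, 8

1 → match
2 → match
3 → no match
4 → no match
5 → no match
6 → no match
7 → match
8 → match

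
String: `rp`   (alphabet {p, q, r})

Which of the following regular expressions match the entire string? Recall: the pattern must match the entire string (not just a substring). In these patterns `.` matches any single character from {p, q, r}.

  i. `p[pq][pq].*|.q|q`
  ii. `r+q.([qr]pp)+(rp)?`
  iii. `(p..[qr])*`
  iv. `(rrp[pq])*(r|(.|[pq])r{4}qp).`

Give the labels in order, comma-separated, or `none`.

iv

i → no match
ii → no match
iii → no match
iv → match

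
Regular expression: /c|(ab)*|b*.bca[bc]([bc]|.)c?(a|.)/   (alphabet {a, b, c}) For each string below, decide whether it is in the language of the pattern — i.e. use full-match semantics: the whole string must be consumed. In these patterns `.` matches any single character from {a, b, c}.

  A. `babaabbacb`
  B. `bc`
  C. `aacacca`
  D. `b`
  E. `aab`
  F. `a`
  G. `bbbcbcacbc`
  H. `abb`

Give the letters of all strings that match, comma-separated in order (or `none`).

A → no match
B → no match
C → no match
D → no match
E → no match
F → no match
G → match
H → no match

G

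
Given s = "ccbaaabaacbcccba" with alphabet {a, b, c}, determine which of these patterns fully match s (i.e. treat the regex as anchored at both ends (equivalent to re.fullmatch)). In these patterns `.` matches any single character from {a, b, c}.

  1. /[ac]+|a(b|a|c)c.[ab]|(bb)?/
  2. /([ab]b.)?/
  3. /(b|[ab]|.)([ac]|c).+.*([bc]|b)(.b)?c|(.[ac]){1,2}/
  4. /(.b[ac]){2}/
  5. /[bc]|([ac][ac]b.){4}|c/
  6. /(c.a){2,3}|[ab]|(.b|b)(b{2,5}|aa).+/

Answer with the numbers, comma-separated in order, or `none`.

5

1 → no match
2 → no match
3 → no match
4 → no match
5 → match
6 → no match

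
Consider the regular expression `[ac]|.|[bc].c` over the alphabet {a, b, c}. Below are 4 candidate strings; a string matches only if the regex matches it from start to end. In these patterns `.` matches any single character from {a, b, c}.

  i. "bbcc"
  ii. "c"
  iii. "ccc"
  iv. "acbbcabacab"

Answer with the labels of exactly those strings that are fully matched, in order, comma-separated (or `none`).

i. "bbcc" → no match
ii. "c" → match
iii. "ccc" → match
iv. "acbbcabacab" → no match

ii, iii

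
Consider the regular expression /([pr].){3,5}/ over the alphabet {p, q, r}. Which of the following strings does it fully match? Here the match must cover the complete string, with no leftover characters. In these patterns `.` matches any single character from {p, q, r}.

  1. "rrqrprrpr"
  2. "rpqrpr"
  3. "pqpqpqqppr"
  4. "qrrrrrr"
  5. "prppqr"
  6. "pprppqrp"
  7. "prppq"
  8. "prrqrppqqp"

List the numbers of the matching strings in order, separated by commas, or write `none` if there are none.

6

1 → no match
2 → no match
3 → no match
4 → no match
5 → no match
6 → match
7 → no match
8 → no match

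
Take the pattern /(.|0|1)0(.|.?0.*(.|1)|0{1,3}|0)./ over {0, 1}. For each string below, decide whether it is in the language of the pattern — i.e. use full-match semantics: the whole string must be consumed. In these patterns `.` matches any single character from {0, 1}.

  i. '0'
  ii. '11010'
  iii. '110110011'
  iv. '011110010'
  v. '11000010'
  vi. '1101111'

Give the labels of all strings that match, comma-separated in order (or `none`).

i → no match
ii → no match
iii → no match
iv → no match
v → no match
vi → no match

none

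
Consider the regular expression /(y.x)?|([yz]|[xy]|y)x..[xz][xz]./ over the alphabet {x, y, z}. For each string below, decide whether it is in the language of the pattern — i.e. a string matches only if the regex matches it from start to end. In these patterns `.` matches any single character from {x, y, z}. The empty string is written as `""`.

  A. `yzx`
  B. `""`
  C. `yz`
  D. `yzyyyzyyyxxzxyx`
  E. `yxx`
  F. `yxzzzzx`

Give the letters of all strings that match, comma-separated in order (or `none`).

A, B, E, F

A. `yzx` → match
B. `""` → match
C. `yz` → no match
D → no match
E. `yxx` → match
F. `yxzzzzx` → match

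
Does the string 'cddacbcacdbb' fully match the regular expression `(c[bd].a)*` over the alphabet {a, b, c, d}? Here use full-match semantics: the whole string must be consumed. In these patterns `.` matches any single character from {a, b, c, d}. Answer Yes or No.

No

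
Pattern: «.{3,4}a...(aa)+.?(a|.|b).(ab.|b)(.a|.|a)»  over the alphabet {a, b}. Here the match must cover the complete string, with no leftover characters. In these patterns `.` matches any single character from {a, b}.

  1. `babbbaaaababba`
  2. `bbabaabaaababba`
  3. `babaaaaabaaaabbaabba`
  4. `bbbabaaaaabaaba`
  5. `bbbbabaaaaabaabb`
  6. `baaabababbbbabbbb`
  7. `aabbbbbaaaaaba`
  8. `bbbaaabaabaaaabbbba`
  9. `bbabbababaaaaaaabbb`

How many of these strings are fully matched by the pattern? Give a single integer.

1 → no match
2 → match
3 → no match
4 → no match
5 → no match
6 → no match
7 → no match
8 → no match
9 → no match
Total matched: 1

1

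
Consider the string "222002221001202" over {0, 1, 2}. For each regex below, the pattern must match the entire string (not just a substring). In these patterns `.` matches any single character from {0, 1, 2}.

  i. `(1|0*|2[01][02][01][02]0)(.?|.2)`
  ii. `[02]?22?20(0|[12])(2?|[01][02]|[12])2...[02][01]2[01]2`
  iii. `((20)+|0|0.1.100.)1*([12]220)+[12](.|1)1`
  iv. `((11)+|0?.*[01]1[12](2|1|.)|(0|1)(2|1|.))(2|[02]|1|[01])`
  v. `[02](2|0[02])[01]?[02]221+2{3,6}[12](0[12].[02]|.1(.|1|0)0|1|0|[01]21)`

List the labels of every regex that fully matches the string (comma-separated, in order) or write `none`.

ii, iv

i → no match
ii → match
iii → no match — must end with "1"
iv → match
v → no match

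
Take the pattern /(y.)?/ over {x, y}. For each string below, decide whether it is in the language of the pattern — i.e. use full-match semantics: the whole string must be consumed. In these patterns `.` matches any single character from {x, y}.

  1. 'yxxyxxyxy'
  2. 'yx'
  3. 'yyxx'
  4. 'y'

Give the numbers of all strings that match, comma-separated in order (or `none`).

2

1 → no match
2 → match
3 → no match
4 → no match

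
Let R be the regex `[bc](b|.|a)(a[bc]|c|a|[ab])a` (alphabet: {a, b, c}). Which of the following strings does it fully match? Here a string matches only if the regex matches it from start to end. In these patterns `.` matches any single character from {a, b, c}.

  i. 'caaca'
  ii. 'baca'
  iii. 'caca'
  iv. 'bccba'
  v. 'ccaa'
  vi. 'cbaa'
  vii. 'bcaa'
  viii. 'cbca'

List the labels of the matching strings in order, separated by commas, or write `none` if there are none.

i, ii, iii, v, vi, vii, viii

i → match
ii → match
iii → match
iv → no match
v → match
vi → match
vii → match
viii → match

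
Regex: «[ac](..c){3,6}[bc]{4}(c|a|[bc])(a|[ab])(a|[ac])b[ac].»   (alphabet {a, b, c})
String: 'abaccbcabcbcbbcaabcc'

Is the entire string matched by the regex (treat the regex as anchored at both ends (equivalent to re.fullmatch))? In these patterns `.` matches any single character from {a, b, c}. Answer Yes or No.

Yes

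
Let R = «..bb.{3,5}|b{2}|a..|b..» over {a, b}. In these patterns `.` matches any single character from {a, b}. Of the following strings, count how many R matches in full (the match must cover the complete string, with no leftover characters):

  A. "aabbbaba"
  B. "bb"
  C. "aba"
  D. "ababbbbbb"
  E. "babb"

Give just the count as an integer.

3

A → match
B → match
C → match
D → no match
E → no match
Total matched: 3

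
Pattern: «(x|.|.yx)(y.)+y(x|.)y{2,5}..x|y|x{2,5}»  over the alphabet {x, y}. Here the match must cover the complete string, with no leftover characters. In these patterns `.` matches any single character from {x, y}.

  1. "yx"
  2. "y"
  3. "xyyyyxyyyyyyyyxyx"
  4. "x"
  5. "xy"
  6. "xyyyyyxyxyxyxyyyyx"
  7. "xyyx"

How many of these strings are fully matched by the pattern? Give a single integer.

1 → no match
2 → match
3 → no match
4 → no match
5 → no match
6 → match
7 → no match
Total matched: 2

2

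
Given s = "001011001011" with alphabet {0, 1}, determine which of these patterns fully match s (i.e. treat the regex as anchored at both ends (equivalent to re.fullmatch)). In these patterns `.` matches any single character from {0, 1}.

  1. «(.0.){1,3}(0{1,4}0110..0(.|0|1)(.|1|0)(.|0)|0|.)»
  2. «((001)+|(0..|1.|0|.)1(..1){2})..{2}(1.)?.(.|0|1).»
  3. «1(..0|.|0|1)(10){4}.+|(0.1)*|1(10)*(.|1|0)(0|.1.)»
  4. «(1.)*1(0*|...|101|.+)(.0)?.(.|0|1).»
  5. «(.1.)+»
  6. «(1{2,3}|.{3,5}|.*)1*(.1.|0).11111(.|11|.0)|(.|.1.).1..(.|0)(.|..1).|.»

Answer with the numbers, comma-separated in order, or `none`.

3

1 → no match
2 → no match
3 → match
4 → no match
5 → no match
6 → no match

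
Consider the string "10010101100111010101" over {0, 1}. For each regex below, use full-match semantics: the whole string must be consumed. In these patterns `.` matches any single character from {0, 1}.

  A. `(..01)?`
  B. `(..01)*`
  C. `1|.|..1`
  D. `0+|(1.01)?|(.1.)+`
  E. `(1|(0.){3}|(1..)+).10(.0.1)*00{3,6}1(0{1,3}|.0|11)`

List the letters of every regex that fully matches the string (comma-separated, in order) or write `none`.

B

A → no match
B → match
C → no match
D → no match
E → no match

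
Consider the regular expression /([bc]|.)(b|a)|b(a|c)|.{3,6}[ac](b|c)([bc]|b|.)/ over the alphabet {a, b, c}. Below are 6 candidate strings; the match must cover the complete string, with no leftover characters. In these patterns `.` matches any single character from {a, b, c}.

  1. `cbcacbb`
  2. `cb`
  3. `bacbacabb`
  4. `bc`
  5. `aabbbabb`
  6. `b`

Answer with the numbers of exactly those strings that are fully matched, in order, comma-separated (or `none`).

1, 2, 3, 4, 5

1 → match
2 → match
3 → match
4 → match
5 → match
6 → no match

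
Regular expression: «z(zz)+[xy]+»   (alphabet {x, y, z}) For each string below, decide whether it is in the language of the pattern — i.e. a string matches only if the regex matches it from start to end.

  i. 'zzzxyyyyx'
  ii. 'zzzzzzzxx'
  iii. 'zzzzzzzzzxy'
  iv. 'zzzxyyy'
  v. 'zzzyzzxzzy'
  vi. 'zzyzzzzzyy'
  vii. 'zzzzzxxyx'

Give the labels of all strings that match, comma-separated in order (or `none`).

i, ii, iii, iv, vii

i → match
ii → match
iii → match
iv → match
v → no match
vi → no match — must start with 'zzz'
vii → match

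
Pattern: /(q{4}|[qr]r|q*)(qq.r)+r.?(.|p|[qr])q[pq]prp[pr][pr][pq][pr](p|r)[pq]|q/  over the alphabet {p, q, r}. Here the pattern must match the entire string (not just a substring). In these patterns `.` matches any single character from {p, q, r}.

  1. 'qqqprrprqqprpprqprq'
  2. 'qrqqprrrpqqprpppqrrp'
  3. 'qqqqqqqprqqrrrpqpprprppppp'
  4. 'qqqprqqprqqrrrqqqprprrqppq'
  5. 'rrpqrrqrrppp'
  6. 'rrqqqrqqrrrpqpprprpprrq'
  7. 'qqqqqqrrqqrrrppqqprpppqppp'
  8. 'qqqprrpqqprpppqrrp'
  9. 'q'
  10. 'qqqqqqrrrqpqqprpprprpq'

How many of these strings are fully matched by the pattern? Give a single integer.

9

1 → match
2 → match
3 → match
4 → match
5 → no match
6 → match
7 → match
8 → match
9 → match
10 → match
Total matched: 9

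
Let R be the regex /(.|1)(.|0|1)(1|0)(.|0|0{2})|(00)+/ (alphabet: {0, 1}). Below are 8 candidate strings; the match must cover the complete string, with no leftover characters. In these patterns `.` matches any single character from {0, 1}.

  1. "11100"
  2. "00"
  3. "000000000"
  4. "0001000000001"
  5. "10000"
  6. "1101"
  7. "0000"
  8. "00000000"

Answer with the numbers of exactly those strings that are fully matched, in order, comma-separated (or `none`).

1. "11100" → match
2. "00" → match
3. "000000000" → no match
4 → no match
5. "10000" → match
6. "1101" → match
7. "0000" → match
8. "00000000" → match

1, 2, 5, 6, 7, 8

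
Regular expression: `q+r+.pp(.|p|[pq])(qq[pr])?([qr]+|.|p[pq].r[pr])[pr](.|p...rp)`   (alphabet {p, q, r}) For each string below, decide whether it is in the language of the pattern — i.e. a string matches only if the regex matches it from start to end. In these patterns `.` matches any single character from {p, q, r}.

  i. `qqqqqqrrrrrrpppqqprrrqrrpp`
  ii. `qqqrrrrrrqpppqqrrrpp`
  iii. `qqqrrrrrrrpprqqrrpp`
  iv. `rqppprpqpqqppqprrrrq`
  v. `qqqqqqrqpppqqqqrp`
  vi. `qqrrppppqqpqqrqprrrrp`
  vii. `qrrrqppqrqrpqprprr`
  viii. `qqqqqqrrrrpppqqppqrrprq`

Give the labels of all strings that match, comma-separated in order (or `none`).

i → match
ii → match
iii → match
iv → no match — must start with `q`
v → match
vi → no match
vii → no match
viii → match

i, ii, iii, v, viii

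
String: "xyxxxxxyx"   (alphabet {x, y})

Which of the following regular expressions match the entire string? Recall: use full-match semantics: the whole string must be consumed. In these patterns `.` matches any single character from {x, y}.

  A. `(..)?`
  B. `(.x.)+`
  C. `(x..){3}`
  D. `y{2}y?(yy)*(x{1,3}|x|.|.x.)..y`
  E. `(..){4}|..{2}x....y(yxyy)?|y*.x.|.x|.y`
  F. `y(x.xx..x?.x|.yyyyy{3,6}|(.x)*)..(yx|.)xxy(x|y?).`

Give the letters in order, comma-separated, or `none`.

C

A → no match
B → no match
C → match
D → no match — must start with "y"
E → no match
F → no match — must start with "y"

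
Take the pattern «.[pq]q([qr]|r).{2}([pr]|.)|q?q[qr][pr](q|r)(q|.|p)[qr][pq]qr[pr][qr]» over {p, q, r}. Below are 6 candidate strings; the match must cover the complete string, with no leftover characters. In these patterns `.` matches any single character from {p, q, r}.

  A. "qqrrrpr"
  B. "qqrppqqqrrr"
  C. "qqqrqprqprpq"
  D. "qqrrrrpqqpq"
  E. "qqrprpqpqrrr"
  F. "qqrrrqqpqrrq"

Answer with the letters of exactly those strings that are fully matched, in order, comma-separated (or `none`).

E, F

A. "qqrrrpr" → no match
B. "qqrppqqqrrr" → no match
C. "qqqrqprqprpq" → no match
D. "qqrrrrpqqpq" → no match
E. "qqrprpqpqrrr" → match
F. "qqrrrqqpqrrq" → match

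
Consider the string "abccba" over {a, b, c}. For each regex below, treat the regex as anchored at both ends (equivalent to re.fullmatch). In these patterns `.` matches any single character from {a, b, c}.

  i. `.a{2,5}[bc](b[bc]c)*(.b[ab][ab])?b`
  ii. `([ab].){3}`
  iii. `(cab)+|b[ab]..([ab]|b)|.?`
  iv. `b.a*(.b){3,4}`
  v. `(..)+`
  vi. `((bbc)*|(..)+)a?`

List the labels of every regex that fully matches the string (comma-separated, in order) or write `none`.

v, vi

i → no match — must end with "b"
ii → no match
iii → no match
iv → no match — must start with "b"
v → match
vi → match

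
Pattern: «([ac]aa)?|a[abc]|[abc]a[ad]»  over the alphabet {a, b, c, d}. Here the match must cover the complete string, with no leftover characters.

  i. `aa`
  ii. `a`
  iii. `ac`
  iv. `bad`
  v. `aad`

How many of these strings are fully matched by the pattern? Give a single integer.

i. `aa` → match
ii. `a` → no match
iii. `ac` → match
iv. `bad` → match
v. `aad` → match
Total matched: 4

4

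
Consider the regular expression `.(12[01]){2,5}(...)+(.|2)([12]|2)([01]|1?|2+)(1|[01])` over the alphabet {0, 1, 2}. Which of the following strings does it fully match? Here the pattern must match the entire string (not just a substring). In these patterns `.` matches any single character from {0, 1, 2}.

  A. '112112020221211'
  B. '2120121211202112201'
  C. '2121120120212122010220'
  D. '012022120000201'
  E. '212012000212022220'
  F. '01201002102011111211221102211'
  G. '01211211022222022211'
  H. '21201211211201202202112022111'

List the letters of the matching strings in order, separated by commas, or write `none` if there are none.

C, E, G, H

A → no match
B → no match
C → match
D → no match
E → match
F → no match
G → match
H → match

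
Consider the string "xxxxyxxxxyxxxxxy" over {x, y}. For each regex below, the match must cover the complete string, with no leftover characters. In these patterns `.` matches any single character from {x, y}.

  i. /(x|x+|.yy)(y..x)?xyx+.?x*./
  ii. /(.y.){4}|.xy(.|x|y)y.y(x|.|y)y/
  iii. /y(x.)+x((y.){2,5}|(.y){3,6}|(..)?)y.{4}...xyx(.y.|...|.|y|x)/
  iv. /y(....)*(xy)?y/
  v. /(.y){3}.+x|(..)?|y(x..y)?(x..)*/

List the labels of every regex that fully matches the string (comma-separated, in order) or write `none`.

i → match
ii → no match
iii → no match — must start with "yx"
iv → no match — must start with "y"
v → no match

i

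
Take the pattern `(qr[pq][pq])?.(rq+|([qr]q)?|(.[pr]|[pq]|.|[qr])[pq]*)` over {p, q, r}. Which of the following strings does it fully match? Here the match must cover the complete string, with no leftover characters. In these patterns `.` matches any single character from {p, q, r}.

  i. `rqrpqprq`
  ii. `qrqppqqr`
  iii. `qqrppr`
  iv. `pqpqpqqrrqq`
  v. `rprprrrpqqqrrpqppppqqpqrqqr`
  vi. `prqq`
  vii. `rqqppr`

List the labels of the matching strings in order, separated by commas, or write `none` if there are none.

i. `rqrpqprq` → no match
ii. `qrqppqqr` → no match
iii. `qqrppr` → no match
iv. `pqpqpqqrrqq` → no match
v → no match
vi. `prqq` → match
vii. `rqqppr` → no match

vi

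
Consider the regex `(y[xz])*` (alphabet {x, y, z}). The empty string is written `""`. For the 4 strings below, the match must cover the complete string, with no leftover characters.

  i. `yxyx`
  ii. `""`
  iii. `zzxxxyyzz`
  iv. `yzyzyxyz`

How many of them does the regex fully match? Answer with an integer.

3

i. `yxyx` → match
ii. `""` → match
iii. `zzxxxyyzz` → no match
iv. `yzyzyxyz` → match
Total matched: 3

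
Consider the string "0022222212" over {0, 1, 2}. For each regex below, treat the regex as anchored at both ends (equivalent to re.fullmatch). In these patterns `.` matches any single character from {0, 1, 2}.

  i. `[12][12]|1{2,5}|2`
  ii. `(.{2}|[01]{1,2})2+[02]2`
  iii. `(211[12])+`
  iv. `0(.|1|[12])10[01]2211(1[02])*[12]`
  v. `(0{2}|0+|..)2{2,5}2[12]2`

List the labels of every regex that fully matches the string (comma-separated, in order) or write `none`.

i → no match
ii → no match
iii → no match — must start with "211"
iv → no match
v → match

v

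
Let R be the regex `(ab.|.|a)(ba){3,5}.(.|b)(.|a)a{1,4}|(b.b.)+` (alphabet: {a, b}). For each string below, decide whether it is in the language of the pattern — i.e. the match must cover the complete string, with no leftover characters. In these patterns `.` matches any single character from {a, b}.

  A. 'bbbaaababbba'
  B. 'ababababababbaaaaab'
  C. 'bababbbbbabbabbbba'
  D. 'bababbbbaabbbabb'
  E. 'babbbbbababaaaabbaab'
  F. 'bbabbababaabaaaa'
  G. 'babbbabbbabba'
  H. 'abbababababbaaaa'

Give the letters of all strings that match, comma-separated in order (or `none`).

A. 'bbbaaababbba' → no match
B → no match
C → no match
D → no match
E → no match
F → no match
G → no match
H → no match

none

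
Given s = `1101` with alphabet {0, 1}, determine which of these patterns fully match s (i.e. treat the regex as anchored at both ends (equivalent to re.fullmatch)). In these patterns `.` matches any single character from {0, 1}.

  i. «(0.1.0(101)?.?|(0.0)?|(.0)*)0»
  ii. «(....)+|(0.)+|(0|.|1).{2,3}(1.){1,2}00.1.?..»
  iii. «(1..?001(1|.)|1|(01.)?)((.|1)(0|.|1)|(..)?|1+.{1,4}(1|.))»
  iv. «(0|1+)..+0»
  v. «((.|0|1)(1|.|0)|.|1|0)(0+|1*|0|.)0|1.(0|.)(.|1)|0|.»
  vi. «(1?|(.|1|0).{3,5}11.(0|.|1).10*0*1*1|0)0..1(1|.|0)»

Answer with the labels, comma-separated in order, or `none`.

ii, iii, v

i → no match — must end with `0`
ii → match
iii → match
iv → no match — must end with `0`
v → match
vi → no match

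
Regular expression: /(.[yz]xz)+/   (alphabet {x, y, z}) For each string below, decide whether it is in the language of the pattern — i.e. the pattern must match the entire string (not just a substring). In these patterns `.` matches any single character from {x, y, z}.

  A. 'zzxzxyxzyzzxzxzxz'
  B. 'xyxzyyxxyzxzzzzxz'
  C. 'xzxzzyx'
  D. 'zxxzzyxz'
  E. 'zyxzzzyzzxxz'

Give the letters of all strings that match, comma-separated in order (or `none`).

A → no match
B → no match
C → no match — must end with 'xz'
D → no match
E → no match

none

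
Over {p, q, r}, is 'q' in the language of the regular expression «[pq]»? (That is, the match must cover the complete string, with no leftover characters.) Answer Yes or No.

Yes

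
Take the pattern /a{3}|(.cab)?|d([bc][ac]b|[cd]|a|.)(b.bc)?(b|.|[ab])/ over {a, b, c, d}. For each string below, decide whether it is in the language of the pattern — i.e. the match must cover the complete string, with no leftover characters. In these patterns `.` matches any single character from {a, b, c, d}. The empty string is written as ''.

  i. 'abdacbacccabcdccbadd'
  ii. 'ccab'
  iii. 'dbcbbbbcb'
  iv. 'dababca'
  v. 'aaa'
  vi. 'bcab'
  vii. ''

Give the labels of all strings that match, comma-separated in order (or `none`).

ii, iii, iv, v, vi, vii

i → no match
ii → match
iii → match
iv → match
v → match
vi → match
vii → match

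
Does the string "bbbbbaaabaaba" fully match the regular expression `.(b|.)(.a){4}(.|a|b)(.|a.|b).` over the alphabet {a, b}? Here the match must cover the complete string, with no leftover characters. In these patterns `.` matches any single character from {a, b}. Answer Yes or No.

No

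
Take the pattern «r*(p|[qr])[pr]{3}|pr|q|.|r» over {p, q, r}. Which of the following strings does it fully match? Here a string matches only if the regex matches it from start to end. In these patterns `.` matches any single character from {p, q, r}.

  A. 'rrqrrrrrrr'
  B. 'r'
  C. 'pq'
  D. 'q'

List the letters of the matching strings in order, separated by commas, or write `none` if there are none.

B, D

A → no match
B → match
C → no match
D → match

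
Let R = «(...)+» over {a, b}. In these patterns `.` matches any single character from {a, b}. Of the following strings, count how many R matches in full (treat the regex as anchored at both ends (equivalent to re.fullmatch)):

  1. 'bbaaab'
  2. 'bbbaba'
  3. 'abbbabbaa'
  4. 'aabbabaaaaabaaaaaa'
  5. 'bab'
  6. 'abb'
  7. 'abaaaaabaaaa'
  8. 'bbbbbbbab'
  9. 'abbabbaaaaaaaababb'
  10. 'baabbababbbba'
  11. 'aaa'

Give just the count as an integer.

1 → match
2 → match
3 → match
4 → match
5 → match
6 → match
7 → match
8 → match
9 → match
10 → no match
11 → match
Total matched: 10

10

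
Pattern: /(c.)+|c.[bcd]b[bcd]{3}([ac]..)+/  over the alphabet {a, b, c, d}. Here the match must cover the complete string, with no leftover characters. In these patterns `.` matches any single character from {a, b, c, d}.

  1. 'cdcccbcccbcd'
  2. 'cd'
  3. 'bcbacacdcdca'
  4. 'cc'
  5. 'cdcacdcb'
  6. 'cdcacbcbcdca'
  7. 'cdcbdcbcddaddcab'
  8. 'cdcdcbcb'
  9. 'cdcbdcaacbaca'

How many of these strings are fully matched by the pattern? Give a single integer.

1. 'cdcccbcccbcd' → match
2. 'cd' → match
3. 'bcbacacdcdca' → no match — must start with 'c'
4. 'cc' → match
5. 'cdcacdcb' → match
6. 'cdcacbcbcdca' → match
7 → match
8. 'cdcdcbcb' → match
9 → no match
Total matched: 7

7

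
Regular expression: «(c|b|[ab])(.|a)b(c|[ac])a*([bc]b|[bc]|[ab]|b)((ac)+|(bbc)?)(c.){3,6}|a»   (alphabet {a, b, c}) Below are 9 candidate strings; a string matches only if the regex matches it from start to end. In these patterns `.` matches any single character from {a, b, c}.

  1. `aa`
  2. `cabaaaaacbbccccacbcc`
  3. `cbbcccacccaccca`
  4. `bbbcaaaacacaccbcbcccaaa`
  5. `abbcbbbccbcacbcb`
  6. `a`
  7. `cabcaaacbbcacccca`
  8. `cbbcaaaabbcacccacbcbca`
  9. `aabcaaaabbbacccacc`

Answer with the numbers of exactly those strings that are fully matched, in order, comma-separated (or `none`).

2, 3, 5, 6, 8

1. `aa` → no match
2 → match
3 → match
4 → no match
5 → match
6. `a` → match
7 → no match
8 → match
9 → no match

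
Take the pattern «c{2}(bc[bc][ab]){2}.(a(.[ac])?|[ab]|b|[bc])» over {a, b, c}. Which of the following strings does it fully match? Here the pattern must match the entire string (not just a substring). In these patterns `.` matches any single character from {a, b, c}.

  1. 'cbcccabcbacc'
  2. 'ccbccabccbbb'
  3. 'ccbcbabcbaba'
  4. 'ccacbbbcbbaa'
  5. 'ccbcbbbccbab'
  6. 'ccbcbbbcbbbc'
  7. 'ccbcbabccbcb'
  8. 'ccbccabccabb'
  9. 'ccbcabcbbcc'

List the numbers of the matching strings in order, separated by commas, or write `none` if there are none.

2, 3, 5, 6, 7, 8

1 → no match
2 → match
3 → match
4 → no match
5 → match
6 → match
7 → match
8 → match
9 → no match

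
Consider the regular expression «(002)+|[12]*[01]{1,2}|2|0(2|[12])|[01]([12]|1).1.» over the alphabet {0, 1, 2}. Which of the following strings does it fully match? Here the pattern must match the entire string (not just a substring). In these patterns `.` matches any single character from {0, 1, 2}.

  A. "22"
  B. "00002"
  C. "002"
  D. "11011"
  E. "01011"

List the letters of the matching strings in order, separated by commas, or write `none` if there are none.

A → no match
B → no match
C → match
D → match
E → match

C, D, E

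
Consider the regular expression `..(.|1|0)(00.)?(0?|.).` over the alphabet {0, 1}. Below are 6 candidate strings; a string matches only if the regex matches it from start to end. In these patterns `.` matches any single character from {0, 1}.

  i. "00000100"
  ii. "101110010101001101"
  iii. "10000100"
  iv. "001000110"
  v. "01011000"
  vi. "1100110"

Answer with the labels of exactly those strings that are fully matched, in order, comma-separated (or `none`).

i, iii

i → match
ii → no match
iii → match
iv → no match
v → no match
vi → no match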